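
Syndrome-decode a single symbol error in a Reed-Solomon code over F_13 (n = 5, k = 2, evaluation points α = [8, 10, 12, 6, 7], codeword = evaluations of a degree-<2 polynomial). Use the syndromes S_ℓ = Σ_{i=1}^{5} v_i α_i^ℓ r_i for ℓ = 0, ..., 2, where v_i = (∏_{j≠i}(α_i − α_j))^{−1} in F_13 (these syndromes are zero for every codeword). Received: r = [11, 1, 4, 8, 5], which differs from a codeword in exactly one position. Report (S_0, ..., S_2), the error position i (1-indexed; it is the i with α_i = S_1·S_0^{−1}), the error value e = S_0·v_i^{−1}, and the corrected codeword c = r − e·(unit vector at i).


S = (12, 6, 3), error at position 5, error magnitude e = 2, c = [11, 1, 4, 8, 3].

Step 1: column multipliers v_i = (∏_{j≠i}(α_i − α_j))^{−1} mod 13.
  i = 1 (α = 8): (8−10)(8−12)(8−6)(8−7) = (−2)·(−4)·2·1 = 16 ≡ 3, so v_1 = 3^{−1} = 9 (mod 13).
  i = 2 (α = 10): (10−8)(10−12)(10−6)(10−7) = 2·(−2)·4·3 = −48 ≡ 4, so v_2 = 4^{−1} = 10 (mod 13).
  i = 3 (α = 12): (12−8)(12−10)(12−6)(12−7) = 4·2·6·5 = 240 ≡ 6, so v_3 = 6^{−1} = 11 (mod 13).
  i = 4 (α = 6): (6−8)(6−10)(6−12)(6−7) = (−2)·(−4)·(−6)·(−1) = 48 ≡ 9, so v_4 = 9^{−1} = 3 (mod 13).
  i = 5 (α = 7): (7−8)(7−10)(7−12)(7−6) = (−1)·(−3)·(−5)·1 = −15 ≡ 11, so v_5 = 11^{−1} = 6 (mod 13).
  v = [9, 10, 11, 3, 6].
Step 2: syndromes of r = [11, 1, 4, 8, 5] (all sums mod 13).
  S_0 = Σ v_i r_i = 9·11 + 10·1 + 11·4 + 3·8 + 6·5 = 207 ≡ 12.
  S_1 = Σ v_i α_i r_i = 9·8·11 + 10·10·1 + 11·12·4 + 3·6·8 + 6·7·5 = 1774 ≡ 6.
  α_i^2 mod 13 = [12, 9, 1, 10, 10].
  S_2 = Σ v_i α_i^2 r_i = 9·12·11 + 10·9·1 + 11·1·4 + 3·10·8 + 6·10·5 = 1862 ≡ 3.
  S = (12, 6, 3) ≠ 0, so r is not a codeword (an error is present).
Step 3: locate the error. For a single error e at position i, S_ℓ = v_i·e·α_i^ℓ, so α_err = S_1/S_0.
  S_0^{−1} = 12^{−1} = 12 (mod 13), so α_err = 6·12 = 72 ≡ 7 = α_5. Error position i = 5.
  Consistency check: S_2/S_1 = 3·11 = 33 ≡ 7 = α_err ✓ (single-error assumption holds).
Step 4: error magnitude e = S_0/v_5 = S_0·∏_{j≠5}(α_5 − α_j) = 12·11 = 132 ≡ 2 (mod 13).
Step 5: correct position 5: c_5 = r_5 − e = 5 − 2 ≡ 3 (mod 13). Hence c = [11, 1, 4, 8, 3].
  Check: interpolating c through the α_i gives m(x) = 12 + 8·x (degree < 2) with m(α_i) = c_i for every i, so c is indeed a codeword.


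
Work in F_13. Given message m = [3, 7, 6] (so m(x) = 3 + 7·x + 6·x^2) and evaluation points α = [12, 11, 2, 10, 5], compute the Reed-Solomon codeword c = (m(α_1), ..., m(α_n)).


c = [2, 0, 2, 10, 6]

Message polynomial: m(x) = 3 + 7·x + 6·x^2 (mod 13).
For each evaluation point α_i, compute m(α_i) mod 13:
  α_1 = 12: Horner steps 6 → 1 → 2, so m(12) = 2.
  α_2 = 11: Horner steps 6 → 8 → 0, so m(11) = 0.
  α_3 = 2: Horner steps 6 → 6 → 2, so m(2) = 2.
  α_4 = 10: Horner steps 6 → 2 → 10, so m(10) = 10.
  α_5 = 5: Horner steps 6 → 11 → 6, so m(5) = 6.
Codeword c = [2, 0, 2, 10, 6] ∈ F_13^5.


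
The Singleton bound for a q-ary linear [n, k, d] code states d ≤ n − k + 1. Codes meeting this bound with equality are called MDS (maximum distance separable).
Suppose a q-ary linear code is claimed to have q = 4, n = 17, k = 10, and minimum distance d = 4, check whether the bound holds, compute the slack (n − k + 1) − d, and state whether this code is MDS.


Singleton RHS = n − k + 1 = 8, slack = 4, bound satisfied, not MDS.

Singleton bound: d ≤ n − k + 1.
Here n = 17, k = 10, so n − k + 1 = 8.
Given d = 4, check d ≤ 8: YES.
Slack = (n − k + 1) − d = 4.
The code is NOT MDS (slack = 4 > 0).
Description: the claimed parameters are [17, 10, 4]_4; such a code would be non-MDS.


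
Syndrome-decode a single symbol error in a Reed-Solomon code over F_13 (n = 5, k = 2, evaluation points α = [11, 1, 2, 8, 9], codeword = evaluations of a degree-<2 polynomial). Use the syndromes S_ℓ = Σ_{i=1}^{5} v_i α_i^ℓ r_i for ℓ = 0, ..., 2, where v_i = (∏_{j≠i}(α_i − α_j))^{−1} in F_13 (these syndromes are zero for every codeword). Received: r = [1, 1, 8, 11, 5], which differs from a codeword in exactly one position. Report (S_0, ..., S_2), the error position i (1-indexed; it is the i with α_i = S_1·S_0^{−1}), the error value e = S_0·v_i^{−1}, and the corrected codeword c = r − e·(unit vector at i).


S = (3, 7, 12), error at position 1, error magnitude e = 8, c = [6, 1, 8, 11, 5].

Step 1: column multipliers v_i = (∏_{j≠i}(α_i − α_j))^{−1} mod 13.
  i = 1 (α = 11): (11−1)(11−2)(11−8)(11−9) = 10·9·3·2 = 540 ≡ 7, so v_1 = 7^{−1} = 2 (mod 13).
  i = 2 (α = 1): (1−11)(1−2)(1−8)(1−9) = (−10)·(−1)·(−7)·(−8) = 560 ≡ 1, so v_2 = 1^{−1} = 1 (mod 13).
  i = 3 (α = 2): (2−11)(2−1)(2−8)(2−9) = (−9)·1·(−6)·(−7) = −378 ≡ 12, so v_3 = 12^{−1} = 12 (mod 13).
  i = 4 (α = 8): (8−11)(8−1)(8−2)(8−9) = (−3)·7·6·(−1) = 126 ≡ 9, so v_4 = 9^{−1} = 3 (mod 13).
  i = 5 (α = 9): (9−11)(9−1)(9−2)(9−8) = (−2)·8·7·1 = −112 ≡ 5, so v_5 = 5^{−1} = 8 (mod 13).
  v = [2, 1, 12, 3, 8].
Step 2: syndromes of r = [1, 1, 8, 11, 5] (all sums mod 13).
  S_0 = Σ v_i r_i = 2·1 + 1·1 + 12·8 + 3·11 + 8·5 = 172 ≡ 3.
  S_1 = Σ v_i α_i r_i = 2·11·1 + 1·1·1 + 12·2·8 + 3·8·11 + 8·9·5 = 839 ≡ 7.
  α_i^2 mod 13 = [4, 1, 4, 12, 3].
  S_2 = Σ v_i α_i^2 r_i = 2·4·1 + 1·1·1 + 12·4·8 + 3·12·11 + 8·3·5 = 909 ≡ 12.
  S = (3, 7, 12) ≠ 0, so r is not a codeword (an error is present).
Step 3: locate the error. For a single error e at position i, S_ℓ = v_i·e·α_i^ℓ, so α_err = S_1/S_0.
  S_0^{−1} = 3^{−1} = 9 (mod 13), so α_err = 7·9 = 63 ≡ 11 = α_1. Error position i = 1.
  Consistency check: S_2/S_1 = 12·2 = 24 ≡ 11 = α_err ✓ (single-error assumption holds).
Step 4: error magnitude e = S_0/v_1 = S_0·∏_{j≠1}(α_1 − α_j) = 3·7 = 21 ≡ 8 (mod 13).
Step 5: correct position 1: c_1 = r_1 − e = 1 − 8 ≡ 6 (mod 13). Hence c = [6, 1, 8, 11, 5].
  Check: interpolating c through the α_i gives m(x) = 7 + 7·x (degree < 2) with m(α_i) = c_i for every i, so c is indeed a codeword.


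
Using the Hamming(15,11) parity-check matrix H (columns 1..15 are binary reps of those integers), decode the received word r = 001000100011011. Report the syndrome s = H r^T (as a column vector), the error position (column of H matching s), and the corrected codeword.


s = (0, 0, 1, 0)^T, error position = 2, corrected codeword c = 011000100011011

Compute s = H r^T mod 2 one row at a time:
  s_1 = 0 + 0 + 0 + 1 + 1 + 0 + 1 + 1 = 4 ≡ 0 (mod 2).
  s_2 = 0 + 0 + 0 + 1 + 1 + 0 + 1 + 1 = 4 ≡ 0 (mod 2).
  s_3 = 0 + 1 + 0 + 1 + 0 + 1 + 1 + 1 = 5 ≡ 1 (mod 2).
  s_4 = 0 + 1 + 0 + 1 + 0 + 1 + 0 + 1 = 4 ≡ 0 (mod 2).
s = (0, 0, 1, 0)^T — this equals column 2 of H (binary 0010), so error is at position 2.
Correct: flip bit 2 of r = 001000100011011 to get c = 011000100011011.


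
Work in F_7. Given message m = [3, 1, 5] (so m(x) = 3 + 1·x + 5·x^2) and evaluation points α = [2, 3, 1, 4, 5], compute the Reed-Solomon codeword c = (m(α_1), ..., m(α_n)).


c = [4, 2, 2, 3, 0]

Message polynomial: m(x) = 3 + 1·x + 5·x^2 (mod 7).
For each evaluation point α_i, compute m(α_i) mod 7:
  α_1 = 2: Horner steps 5 → 4 → 4, so m(2) = 4.
  α_2 = 3: Horner steps 5 → 2 → 2, so m(3) = 2.
  α_3 = 1: Horner steps 5 → 6 → 2, so m(1) = 2.
  α_4 = 4: Horner steps 5 → 0 → 3, so m(4) = 3.
  α_5 = 5: Horner steps 5 → 5 → 0, so m(5) = 0.
Codeword c = [4, 2, 2, 3, 0] ∈ F_7^5.


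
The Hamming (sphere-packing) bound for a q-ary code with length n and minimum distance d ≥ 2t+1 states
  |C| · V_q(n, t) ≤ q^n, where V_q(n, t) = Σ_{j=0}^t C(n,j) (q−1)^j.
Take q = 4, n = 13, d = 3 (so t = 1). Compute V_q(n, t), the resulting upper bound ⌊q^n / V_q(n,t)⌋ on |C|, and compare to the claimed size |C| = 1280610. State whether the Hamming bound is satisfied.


V_q(n, t) = 40, q^n = 67108864, Hamming bound = 1677721, |C| = 1280610 ≤ bound (satisfied).

Step 1: Compute V_q(n, t) = Σ_{j=0}^1 C(n, j) (q−1)^j.
  j = 0: C(13,0)·(3)^0 = 1·1 = 1.
  j = 1: C(13,1)·(3)^1 = 13·3 = 39.
  V_q(n, t) = 1 + 39 = 40.
Step 2: q^n = 4^13 = 67108864.
Step 3: Hamming bound ⌊q^n / V_q(n,t)⌋ = ⌊67108864/40⌋ = 1677721.
Step 4: Compare |C| = 1280610 to 1677721: satisfied.
The claimed |C| lies below the Hamming bound.


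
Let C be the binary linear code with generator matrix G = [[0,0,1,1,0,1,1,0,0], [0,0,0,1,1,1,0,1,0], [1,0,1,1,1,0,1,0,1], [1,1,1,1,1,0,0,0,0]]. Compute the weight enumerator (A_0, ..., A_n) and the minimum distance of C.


Weight distribution: A_0 = 1, A_3 = 1, A_4 = 5, A_5 = 6, A_6 = 2, A_7 = 1. Minimum distance d = 3.

Enumerate all 2^4 = 16 messages m ∈ F_2^4.
For each, compute codeword c = mG in F_2^9, then tally its weight.
  m = 0000 → c = 000000000, weight = 0.
  m = 1000 → c = 001101100, weight = 4.
  m = 0100 → c = 000111010, weight = 4.
  m = 1100 → c = 001010110, weight = 4.
  m = 0010 → c = 101110101, weight = 6.
  m = 1010 → c = 100011001, weight = 4.
  m = 0110 → c = 101001111, weight = 6.
  m = 1110 → c = 100100011, weight = 4.
  m = 0001 → c = 111110000, weight = 5.
  m = 1001 → c = 110011100, weight = 5.
  m = 0101 → c = 111001010, weight = 5.
  m = 1101 → c = 110100110, weight = 5.
  m = 0011 → c = 010000101, weight = 3.
  m = 1011 → c = 011101001, weight = 5.
  m = 0111 → c = 010111111, weight = 7.
  m = 1111 → c = 011010011, weight = 5.
Tally weights:
  weight 0: 1 codewords.
  weight 3: 1 codewords.
  weight 4: 5 codewords.
  weight 5: 6 codewords.
  weight 6: 2 codewords.
  weight 7: 1 codewords.
Minimum distance d = smallest w > 0 with A_w > 0 = 3.
Sanity: Σ A_w = 16 = 2^4 = 16 ✓.


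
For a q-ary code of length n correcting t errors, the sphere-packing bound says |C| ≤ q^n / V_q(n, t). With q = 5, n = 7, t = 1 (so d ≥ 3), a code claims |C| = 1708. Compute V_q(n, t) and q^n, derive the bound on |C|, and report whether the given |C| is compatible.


V_q(n, t) = 29, q^n = 78125, Hamming bound = 2693, |C| = 1708 ≤ bound (satisfied).

Step 1: Compute V_q(n, t) = Σ_{j=0}^1 C(n, j) (q−1)^j.
  j = 0: C(7,0)·(4)^0 = 1·1 = 1.
  j = 1: C(7,1)·(4)^1 = 7·4 = 28.
  V_q(n, t) = 1 + 28 = 29.
Step 2: q^n = 5^7 = 78125.
Step 3: Hamming bound ⌊q^n / V_q(n,t)⌋ = ⌊78125/29⌋ = 2693.
Step 4: Compare |C| = 1708 to 2693: satisfied.
The claimed |C| lies below the Hamming bound.


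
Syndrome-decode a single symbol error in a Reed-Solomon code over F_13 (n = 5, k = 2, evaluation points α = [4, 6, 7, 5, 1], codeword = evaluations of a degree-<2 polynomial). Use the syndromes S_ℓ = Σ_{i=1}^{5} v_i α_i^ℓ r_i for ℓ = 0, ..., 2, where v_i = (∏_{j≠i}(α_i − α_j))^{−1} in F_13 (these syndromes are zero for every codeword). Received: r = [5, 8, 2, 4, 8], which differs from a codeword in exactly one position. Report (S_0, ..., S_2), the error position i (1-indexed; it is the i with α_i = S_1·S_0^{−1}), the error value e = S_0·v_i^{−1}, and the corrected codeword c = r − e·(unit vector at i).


S = (6, 10, 8), error at position 2, error magnitude e = 5, c = [5, 3, 2, 4, 8].

Step 1: column multipliers v_i = (∏_{j≠i}(α_i − α_j))^{−1} mod 13.
  i = 1 (α = 4): (4−6)(4−7)(4−5)(4−1) = (−2)·(−3)·(−1)·3 = −18 ≡ 8, so v_1 = 8^{−1} = 5 (mod 13).
  i = 2 (α = 6): (6−4)(6−7)(6−5)(6−1) = 2·(−1)·1·5 = −10 ≡ 3, so v_2 = 3^{−1} = 9 (mod 13).
  i = 3 (α = 7): (7−4)(7−6)(7−5)(7−1) = 3·1·2·6 = 36 ≡ 10, so v_3 = 10^{−1} = 4 (mod 13).
  i = 4 (α = 5): (5−4)(5−6)(5−7)(5−1) = 1·(−1)·(−2)·4 = 8 ≡ 8, so v_4 = 8^{−1} = 5 (mod 13).
  i = 5 (α = 1): (1−4)(1−6)(1−7)(1−5) = (−3)·(−5)·(−6)·(−4) = 360 ≡ 9, so v_5 = 9^{−1} = 3 (mod 13).
  v = [5, 9, 4, 5, 3].
Step 2: syndromes of r = [5, 8, 2, 4, 8] (all sums mod 13).
  S_0 = Σ v_i r_i = 5·5 + 9·8 + 4·2 + 5·4 + 3·8 = 149 ≡ 6.
  S_1 = Σ v_i α_i r_i = 5·4·5 + 9·6·8 + 4·7·2 + 5·5·4 + 3·1·8 = 712 ≡ 10.
  α_i^2 mod 13 = [3, 10, 10, 12, 1].
  S_2 = Σ v_i α_i^2 r_i = 5·3·5 + 9·10·8 + 4·10·2 + 5·12·4 + 3·1·8 = 1139 ≡ 8.
  S = (6, 10, 8) ≠ 0, so r is not a codeword (an error is present).
Step 3: locate the error. For a single error e at position i, S_ℓ = v_i·e·α_i^ℓ, so α_err = S_1/S_0.
  S_0^{−1} = 6^{−1} = 11 (mod 13), so α_err = 10·11 = 110 ≡ 6 = α_2. Error position i = 2.
  Consistency check: S_2/S_1 = 8·4 = 32 ≡ 6 = α_err ✓ (single-error assumption holds).
Step 4: error magnitude e = S_0/v_2 = S_0·∏_{j≠2}(α_2 − α_j) = 6·3 = 18 ≡ 5 (mod 13).
Step 5: correct position 2: c_2 = r_2 − e = 8 − 5 ≡ 3 (mod 13). Hence c = [5, 3, 2, 4, 8].
  Check: interpolating c through the α_i gives m(x) = 9 + 12·x (degree < 2) with m(α_i) = c_i for every i, so c is indeed a codeword.


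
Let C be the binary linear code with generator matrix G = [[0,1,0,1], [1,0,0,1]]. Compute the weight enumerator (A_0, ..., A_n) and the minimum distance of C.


Weight distribution: A_0 = 1, A_2 = 3. Minimum distance d = 2.

Enumerate all 2^2 = 4 messages m ∈ F_2^2.
For each, compute codeword c = mG in F_2^4, then tally its weight.
  m = 00 → c = 0000, weight = 0.
  m = 10 → c = 0101, weight = 2.
  m = 01 → c = 1001, weight = 2.
  m = 11 → c = 1100, weight = 2.
Tally weights:
  weight 0: 1 codewords.
  weight 2: 3 codewords.
Minimum distance d = smallest w > 0 with A_w > 0 = 2.
Sanity: Σ A_w = 4 = 2^2 = 4 ✓.


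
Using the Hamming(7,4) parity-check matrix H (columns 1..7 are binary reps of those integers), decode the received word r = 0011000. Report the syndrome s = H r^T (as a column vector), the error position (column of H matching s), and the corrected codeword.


s = (1, 1, 1)^T, error position = 7, corrected codeword c = 0011001

Compute s = H r^T mod 2 one row at a time:
  s_1 = 1 + 0 + 0 + 0 = 1 ≡ 1 (mod 2).
  s_2 = 0 + 1 + 0 + 0 = 1 ≡ 1 (mod 2).
  s_3 = 0 + 1 + 0 + 0 = 1 ≡ 1 (mod 2).
s = (1, 1, 1)^T — this equals column 7 of H (binary 111), so error is at position 7.
Correct: flip bit 7 of r = 0011000 to get c = 0011001.


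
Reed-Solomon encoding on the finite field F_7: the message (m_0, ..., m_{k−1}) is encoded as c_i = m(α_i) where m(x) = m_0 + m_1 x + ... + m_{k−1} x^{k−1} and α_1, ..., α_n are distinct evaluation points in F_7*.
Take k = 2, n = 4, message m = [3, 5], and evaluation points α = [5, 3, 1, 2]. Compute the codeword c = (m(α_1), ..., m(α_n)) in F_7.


c = [0, 4, 1, 6]

Message polynomial: m(x) = 3 + 5·x (mod 7).
For each evaluation point α_i, compute m(α_i) mod 7:
  α_1 = 5: Horner steps 5 → 0, so m(5) = 0.
  α_2 = 3: Horner steps 5 → 4, so m(3) = 4.
  α_3 = 1: Horner steps 5 → 1, so m(1) = 1.
  α_4 = 2: Horner steps 5 → 6, so m(2) = 6.
Codeword c = [0, 4, 1, 6] ∈ F_7^4.


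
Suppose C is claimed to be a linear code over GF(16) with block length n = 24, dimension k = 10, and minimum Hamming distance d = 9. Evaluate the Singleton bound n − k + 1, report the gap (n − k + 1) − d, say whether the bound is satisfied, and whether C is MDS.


Singleton RHS = n − k + 1 = 15, slack = 6, bound satisfied, not MDS.

Singleton bound: d ≤ n − k + 1.
Here n = 24, k = 10, so n − k + 1 = 15.
Given d = 9, check d ≤ 15: YES.
Slack = (n − k + 1) − d = 6.
The code is NOT MDS (slack = 6 > 0).
Description: the claimed parameters are [24, 10, 9]_16; such a code would be non-MDS.


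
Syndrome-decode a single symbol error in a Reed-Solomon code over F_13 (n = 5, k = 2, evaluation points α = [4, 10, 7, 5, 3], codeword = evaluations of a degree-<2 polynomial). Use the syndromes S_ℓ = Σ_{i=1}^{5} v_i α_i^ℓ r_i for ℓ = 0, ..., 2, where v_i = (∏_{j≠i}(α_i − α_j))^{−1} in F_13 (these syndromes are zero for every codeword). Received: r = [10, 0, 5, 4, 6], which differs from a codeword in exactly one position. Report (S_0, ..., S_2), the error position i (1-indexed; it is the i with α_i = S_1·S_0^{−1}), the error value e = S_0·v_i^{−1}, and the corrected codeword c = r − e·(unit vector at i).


S = (4, 12, 10), error at position 5, error magnitude e = 3, c = [10, 0, 5, 4, 3].

Step 1: column multipliers v_i = (∏_{j≠i}(α_i − α_j))^{−1} mod 13.
  i = 1 (α = 4): (4−10)(4−7)(4−5)(4−3) = (−6)·(−3)·(−1)·1 = −18 ≡ 8, so v_1 = 8^{−1} = 5 (mod 13).
  i = 2 (α = 10): (10−4)(10−7)(10−5)(10−3) = 6·3·5·7 = 630 ≡ 6, so v_2 = 6^{−1} = 11 (mod 13).
  i = 3 (α = 7): (7−4)(7−10)(7−5)(7−3) = 3·(−3)·2·4 = −72 ≡ 6, so v_3 = 6^{−1} = 11 (mod 13).
  i = 4 (α = 5): (5−4)(5−10)(5−7)(5−3) = 1·(−5)·(−2)·2 = 20 ≡ 7, so v_4 = 7^{−1} = 2 (mod 13).
  i = 5 (α = 3): (3−4)(3−10)(3−7)(3−5) = (−1)·(−7)·(−4)·(−2) = 56 ≡ 4, so v_5 = 4^{−1} = 10 (mod 13).
  v = [5, 11, 11, 2, 10].
Step 2: syndromes of r = [10, 0, 5, 4, 6] (all sums mod 13).
  S_0 = Σ v_i r_i = 5·10 + 11·0 + 11·5 + 2·4 + 10·6 = 173 ≡ 4.
  S_1 = Σ v_i α_i r_i = 5·4·10 + 11·10·0 + 11·7·5 + 2·5·4 + 10·3·6 = 805 ≡ 12.
  α_i^2 mod 13 = [3, 9, 10, 12, 9].
  S_2 = Σ v_i α_i^2 r_i = 5·3·10 + 11·9·0 + 11·10·5 + 2·12·4 + 10·9·6 = 1336 ≡ 10.
  S = (4, 12, 10) ≠ 0, so r is not a codeword (an error is present).
Step 3: locate the error. For a single error e at position i, S_ℓ = v_i·e·α_i^ℓ, so α_err = S_1/S_0.
  S_0^{−1} = 4^{−1} = 10 (mod 13), so α_err = 12·10 = 120 ≡ 3 = α_5. Error position i = 5.
  Consistency check: S_2/S_1 = 10·12 = 120 ≡ 3 = α_err ✓ (single-error assumption holds).
Step 4: error magnitude e = S_0/v_5 = S_0·∏_{j≠5}(α_5 − α_j) = 4·4 = 16 ≡ 3 (mod 13).
Step 5: correct position 5: c_5 = r_5 − e = 6 − 3 ≡ 3 (mod 13). Hence c = [10, 0, 5, 4, 3].
  Check: interpolating c through the α_i gives m(x) = 8 + 7·x (degree < 2) with m(α_i) = c_i for every i, so c is indeed a codeword.


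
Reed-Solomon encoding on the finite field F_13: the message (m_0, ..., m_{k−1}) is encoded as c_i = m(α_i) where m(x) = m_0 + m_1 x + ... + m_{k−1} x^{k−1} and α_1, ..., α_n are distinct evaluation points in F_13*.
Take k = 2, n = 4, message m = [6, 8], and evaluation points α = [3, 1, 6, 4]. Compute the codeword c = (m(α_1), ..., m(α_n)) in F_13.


c = [4, 1, 2, 12]

Message polynomial: m(x) = 6 + 8·x (mod 13).
For each evaluation point α_i, compute m(α_i) mod 13:
  α_1 = 3: Horner steps 8 → 4, so m(3) = 4.
  α_2 = 1: Horner steps 8 → 1, so m(1) = 1.
  α_3 = 6: Horner steps 8 → 2, so m(6) = 2.
  α_4 = 4: Horner steps 8 → 12, so m(4) = 12.
Codeword c = [4, 1, 2, 12] ∈ F_13^4.


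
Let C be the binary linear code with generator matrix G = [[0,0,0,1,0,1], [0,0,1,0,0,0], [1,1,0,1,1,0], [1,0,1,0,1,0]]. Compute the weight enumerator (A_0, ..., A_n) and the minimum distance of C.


Weight distribution: A_0 = 1, A_1 = 1, A_2 = 4, A_3 = 4, A_4 = 3, A_5 = 3. Minimum distance d = 1.

Enumerate all 2^4 = 16 messages m ∈ F_2^4.
For each, compute codeword c = mG in F_2^6, then tally its weight.
  m = 0000 → c = 000000, weight = 0.
  m = 1000 → c = 000101, weight = 2.
  m = 0100 → c = 001000, weight = 1.
  m = 1100 → c = 001101, weight = 3.
  m = 0010 → c = 110110, weight = 4.
  m = 1010 → c = 110011, weight = 4.
  m = 0110 → c = 111110, weight = 5.
  m = 1110 → c = 111011, weight = 5.
  m = 0001 → c = 101010, weight = 3.
  m = 1001 → c = 101111, weight = 5.
  m = 0101 → c = 100010, weight = 2.
  m = 1101 → c = 100111, weight = 4.
  m = 0011 → c = 011100, weight = 3.
  m = 1011 → c = 011001, weight = 3.
  m = 0111 → c = 010100, weight = 2.
  m = 1111 → c = 010001, weight = 2.
Tally weights:
  weight 0: 1 codewords.
  weight 1: 1 codewords.
  weight 2: 4 codewords.
  weight 3: 4 codewords.
  weight 4: 3 codewords.
  weight 5: 3 codewords.
Minimum distance d = smallest w > 0 with A_w > 0 = 1.
Sanity: Σ A_w = 16 = 2^4 = 16 ✓.


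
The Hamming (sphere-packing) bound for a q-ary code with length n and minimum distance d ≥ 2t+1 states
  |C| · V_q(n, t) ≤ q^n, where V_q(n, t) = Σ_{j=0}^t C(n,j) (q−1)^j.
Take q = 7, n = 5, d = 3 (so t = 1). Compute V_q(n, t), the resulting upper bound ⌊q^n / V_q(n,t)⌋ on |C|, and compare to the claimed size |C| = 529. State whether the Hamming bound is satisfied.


V_q(n, t) = 31, q^n = 16807, Hamming bound = 542, |C| = 529 ≤ bound (satisfied).

Step 1: Compute V_q(n, t) = Σ_{j=0}^1 C(n, j) (q−1)^j.
  j = 0: C(5,0)·(6)^0 = 1·1 = 1.
  j = 1: C(5,1)·(6)^1 = 5·6 = 30.
  V_q(n, t) = 1 + 30 = 31.
Step 2: q^n = 7^5 = 16807.
Step 3: Hamming bound ⌊q^n / V_q(n,t)⌋ = ⌊16807/31⌋ = 542.
Step 4: Compare |C| = 529 to 542: satisfied.
The claimed |C| lies below the Hamming bound.


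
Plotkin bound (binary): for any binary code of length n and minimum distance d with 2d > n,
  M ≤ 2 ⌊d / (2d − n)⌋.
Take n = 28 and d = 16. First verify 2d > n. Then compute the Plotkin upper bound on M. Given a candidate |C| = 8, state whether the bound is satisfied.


Plotkin bound M ≤ 8; given |C| = 8 ≤ bound (satisfied).

Check applicability: 2d = 32, n = 28.
2d − n = 4 > 0, so Plotkin applies.
Compute d/(2d−n) = 16/4 ≈ 4.0000.
⌊d/(2d−n)⌋ = 4.
Plotkin bound: M ≤ 2·4 = 8.
Given |C| = 8, check: satisfied.
This |C| is at the Plotkin bound.


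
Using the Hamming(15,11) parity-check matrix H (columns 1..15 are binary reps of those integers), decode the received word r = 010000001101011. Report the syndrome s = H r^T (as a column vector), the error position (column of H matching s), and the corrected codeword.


s = (1, 1, 0, 0)^T, error position = 12, corrected codeword c = 010000001100011

Compute s = H r^T mod 2 one row at a time:
  s_1 = 0 + 1 + 1 + 0 + 1 + 0 + 1 + 1 = 5 ≡ 1 (mod 2).
  s_2 = 0 + 0 + 0 + 0 + 1 + 0 + 1 + 1 = 3 ≡ 1 (mod 2).
  s_3 = 1 + 0 + 0 + 0 + 1 + 0 + 1 + 1 = 4 ≡ 0 (mod 2).
  s_4 = 0 + 0 + 0 + 0 + 1 + 0 + 0 + 1 = 2 ≡ 0 (mod 2).
s = (1, 1, 0, 0)^T — this equals column 12 of H (binary 1100), so error is at position 12.
Correct: flip bit 12 of r = 010000001101011 to get c = 010000001100011.


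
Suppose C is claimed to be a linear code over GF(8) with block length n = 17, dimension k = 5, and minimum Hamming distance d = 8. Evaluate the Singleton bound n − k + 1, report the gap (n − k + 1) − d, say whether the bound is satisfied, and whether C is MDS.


Singleton RHS = n − k + 1 = 13, slack = 5, bound satisfied, not MDS.

Singleton bound: d ≤ n − k + 1.
Here n = 17, k = 5, so n − k + 1 = 13.
Given d = 8, check d ≤ 13: YES.
Slack = (n − k + 1) − d = 5.
The code is NOT MDS (slack = 5 > 0).
Description: the claimed parameters are [17, 5, 8]_8; such a code would be non-MDS.


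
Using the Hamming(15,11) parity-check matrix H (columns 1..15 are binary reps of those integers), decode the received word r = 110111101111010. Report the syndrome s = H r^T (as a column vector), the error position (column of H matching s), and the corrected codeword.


s = (1, 0, 0, 1)^T, error position = 9, corrected codeword c = 110111100111010

Compute s = H r^T mod 2 one row at a time:
  s_1 = 0 + 1 + 1 + 1 + 1 + 0 + 1 + 0 = 5 ≡ 1 (mod 2).
  s_2 = 1 + 1 + 1 + 1 + 1 + 0 + 1 + 0 = 6 ≡ 0 (mod 2).
  s_3 = 1 + 0 + 1 + 1 + 1 + 1 + 1 + 0 = 6 ≡ 0 (mod 2).
  s_4 = 1 + 0 + 1 + 1 + 1 + 1 + 0 + 0 = 5 ≡ 1 (mod 2).
s = (1, 0, 0, 1)^T — this equals column 9 of H (binary 1001), so error is at position 9.
Correct: flip bit 9 of r = 110111101111010 to get c = 110111100111010.


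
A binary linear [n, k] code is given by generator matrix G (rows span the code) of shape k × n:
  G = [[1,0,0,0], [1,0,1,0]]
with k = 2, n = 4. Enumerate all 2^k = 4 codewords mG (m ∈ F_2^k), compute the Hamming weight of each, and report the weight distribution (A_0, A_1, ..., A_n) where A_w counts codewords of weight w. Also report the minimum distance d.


Weight distribution: A_0 = 1, A_1 = 2, A_2 = 1. Minimum distance d = 1.

Enumerate all 2^2 = 4 messages m ∈ F_2^2.
For each, compute codeword c = mG in F_2^4, then tally its weight.
  m = 00 → c = 0000, weight = 0.
  m = 10 → c = 1000, weight = 1.
  m = 01 → c = 1010, weight = 2.
  m = 11 → c = 0010, weight = 1.
Tally weights:
  weight 0: 1 codewords.
  weight 1: 2 codewords.
  weight 2: 1 codewords.
Minimum distance d = smallest w > 0 with A_w > 0 = 1.
Sanity: Σ A_w = 4 = 2^2 = 4 ✓.


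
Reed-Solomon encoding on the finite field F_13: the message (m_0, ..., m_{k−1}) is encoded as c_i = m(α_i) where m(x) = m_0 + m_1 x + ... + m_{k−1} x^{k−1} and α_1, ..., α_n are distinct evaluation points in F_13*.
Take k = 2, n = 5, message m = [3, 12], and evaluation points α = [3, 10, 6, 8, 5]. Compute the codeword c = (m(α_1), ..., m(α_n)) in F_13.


c = [0, 6, 10, 8, 11]

Message polynomial: m(x) = 3 + 12·x (mod 13).
For each evaluation point α_i, compute m(α_i) mod 13:
  α_1 = 3: Horner steps 12 → 0, so m(3) = 0.
  α_2 = 10: Horner steps 12 → 6, so m(10) = 6.
  α_3 = 6: Horner steps 12 → 10, so m(6) = 10.
  α_4 = 8: Horner steps 12 → 8, so m(8) = 8.
  α_5 = 5: Horner steps 12 → 11, so m(5) = 11.
Codeword c = [0, 6, 10, 8, 11] ∈ F_13^5.


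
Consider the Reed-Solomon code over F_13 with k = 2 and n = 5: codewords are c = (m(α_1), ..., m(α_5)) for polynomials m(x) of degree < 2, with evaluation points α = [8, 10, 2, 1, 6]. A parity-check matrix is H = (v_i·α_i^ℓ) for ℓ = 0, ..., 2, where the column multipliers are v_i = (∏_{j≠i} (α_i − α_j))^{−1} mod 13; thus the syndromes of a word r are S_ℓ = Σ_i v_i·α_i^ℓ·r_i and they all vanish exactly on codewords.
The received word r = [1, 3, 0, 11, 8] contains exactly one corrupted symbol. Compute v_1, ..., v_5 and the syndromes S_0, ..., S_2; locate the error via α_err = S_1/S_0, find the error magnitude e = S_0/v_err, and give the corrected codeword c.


S = (2, 3, 11), error at position 1, error magnitude e = 2, c = [12, 3, 0, 11, 8].

Step 1: column multipliers v_i = (∏_{j≠i}(α_i − α_j))^{−1} mod 13.
  i = 1 (α = 8): (8−10)(8−2)(8−1)(8−6) = (−2)·6·7·2 = −168 ≡ 1, so v_1 = 1^{−1} = 1 (mod 13).
  i = 2 (α = 10): (10−8)(10−2)(10−1)(10−6) = 2·8·9·4 = 576 ≡ 4, so v_2 = 4^{−1} = 10 (mod 13).
  i = 3 (α = 2): (2−8)(2−10)(2−1)(2−6) = (−6)·(−8)·1·(−4) = −192 ≡ 3, so v_3 = 3^{−1} = 9 (mod 13).
  i = 4 (α = 1): (1−8)(1−10)(1−2)(1−6) = (−7)·(−9)·(−1)·(−5) = 315 ≡ 3, so v_4 = 3^{−1} = 9 (mod 13).
  i = 5 (α = 6): (6−8)(6−10)(6−2)(6−1) = (−2)·(−4)·4·5 = 160 ≡ 4, so v_5 = 4^{−1} = 10 (mod 13).
  v = [1, 10, 9, 9, 10].
Step 2: syndromes of r = [1, 3, 0, 11, 8] (all sums mod 13).
  S_0 = Σ v_i r_i = 1·1 + 10·3 + 9·0 + 9·11 + 10·8 = 210 ≡ 2.
  S_1 = Σ v_i α_i r_i = 1·8·1 + 10·10·3 + 9·2·0 + 9·1·11 + 10·6·8 = 887 ≡ 3.
  α_i^2 mod 13 = [12, 9, 4, 1, 10].
  S_2 = Σ v_i α_i^2 r_i = 1·12·1 + 10·9·3 + 9·4·0 + 9·1·11 + 10·10·8 = 1181 ≡ 11.
  S = (2, 3, 11) ≠ 0, so r is not a codeword (an error is present).
Step 3: locate the error. For a single error e at position i, S_ℓ = v_i·e·α_i^ℓ, so α_err = S_1/S_0.
  S_0^{−1} = 2^{−1} = 7 (mod 13), so α_err = 3·7 = 21 ≡ 8 = α_1. Error position i = 1.
  Consistency check: S_2/S_1 = 11·9 = 99 ≡ 8 = α_err ✓ (single-error assumption holds).
Step 4: error magnitude e = S_0/v_1 = S_0·∏_{j≠1}(α_1 − α_j) = 2·1 = 2 ≡ 2 (mod 13).
Step 5: correct position 1: c_1 = r_1 − e = 1 − 2 ≡ 12 (mod 13). Hence c = [12, 3, 0, 11, 8].
  Check: interpolating c through the α_i gives m(x) = 9 + 2·x (degree < 2) with m(α_i) = c_i for every i, so c is indeed a codeword.


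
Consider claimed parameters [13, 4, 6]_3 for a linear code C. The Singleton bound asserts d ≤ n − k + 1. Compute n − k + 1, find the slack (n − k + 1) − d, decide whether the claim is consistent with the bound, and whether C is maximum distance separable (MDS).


Singleton RHS = n − k + 1 = 10, slack = 4, bound satisfied, not MDS.

Singleton bound: d ≤ n − k + 1.
Here n = 13, k = 4, so n − k + 1 = 10.
Given d = 6, check d ≤ 10: YES.
Slack = (n − k + 1) − d = 4.
The code is NOT MDS (slack = 4 > 0).
Description: the claimed parameters are [13, 4, 6]_3; such a code would be non-MDS.


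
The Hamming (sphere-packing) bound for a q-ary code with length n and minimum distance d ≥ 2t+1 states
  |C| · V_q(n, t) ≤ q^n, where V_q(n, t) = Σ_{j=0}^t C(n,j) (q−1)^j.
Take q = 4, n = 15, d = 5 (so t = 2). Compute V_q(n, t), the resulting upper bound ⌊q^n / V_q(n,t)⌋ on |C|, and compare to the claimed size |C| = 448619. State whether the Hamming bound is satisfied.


V_q(n, t) = 991, q^n = 1073741824, Hamming bound = 1083493, |C| = 448619 ≤ bound (satisfied).

Step 1: Compute V_q(n, t) = Σ_{j=0}^2 C(n, j) (q−1)^j.
  j = 0: C(15,0)·(3)^0 = 1·1 = 1.
  j = 1: C(15,1)·(3)^1 = 15·3 = 45.
  j = 2: C(15,2)·(3)^2 = 105·9 = 945.
  V_q(n, t) = 1 + 45 + 945 = 991.
Step 2: q^n = 4^15 = 1073741824.
Step 3: Hamming bound ⌊q^n / V_q(n,t)⌋ = ⌊1073741824/991⌋ = 1083493.
Step 4: Compare |C| = 448619 to 1083493: satisfied.
The claimed |C| lies below the Hamming bound.


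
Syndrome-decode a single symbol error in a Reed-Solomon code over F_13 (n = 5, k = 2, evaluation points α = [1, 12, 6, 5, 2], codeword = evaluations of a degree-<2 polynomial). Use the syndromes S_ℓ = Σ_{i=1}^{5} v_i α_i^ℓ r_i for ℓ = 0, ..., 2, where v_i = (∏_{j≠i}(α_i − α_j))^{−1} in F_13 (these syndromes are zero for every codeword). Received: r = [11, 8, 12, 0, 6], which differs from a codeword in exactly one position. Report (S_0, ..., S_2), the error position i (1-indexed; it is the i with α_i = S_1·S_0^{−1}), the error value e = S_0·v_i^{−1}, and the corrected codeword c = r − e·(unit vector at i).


S = (8, 1, 5), error at position 4, error magnitude e = 9, c = [11, 8, 12, 4, 6].

Step 1: column multipliers v_i = (∏_{j≠i}(α_i − α_j))^{−1} mod 13.
  i = 1 (α = 1): (1−12)(1−6)(1−5)(1−2) = (−11)·(−5)·(−4)·(−1) = 220 ≡ 12, so v_1 = 12^{−1} = 12 (mod 13).
  i = 2 (α = 12): (12−1)(12−6)(12−5)(12−2) = 11·6·7·10 = 4620 ≡ 5, so v_2 = 5^{−1} = 8 (mod 13).
  i = 3 (α = 6): (6−1)(6−12)(6−5)(6−2) = 5·(−6)·1·4 = −120 ≡ 10, so v_3 = 10^{−1} = 4 (mod 13).
  i = 4 (α = 5): (5−1)(5−12)(5−6)(5−2) = 4·(−7)·(−1)·3 = 84 ≡ 6, so v_4 = 6^{−1} = 11 (mod 13).
  i = 5 (α = 2): (2−1)(2−12)(2−6)(2−5) = 1·(−10)·(−4)·(−3) = −120 ≡ 10, so v_5 = 10^{−1} = 4 (mod 13).
  v = [12, 8, 4, 11, 4].
Step 2: syndromes of r = [11, 8, 12, 0, 6] (all sums mod 13).
  S_0 = Σ v_i r_i = 12·11 + 8·8 + 4·12 + 11·0 + 4·6 = 268 ≡ 8.
  S_1 = Σ v_i α_i r_i = 12·1·11 + 8·12·8 + 4·6·12 + 11·5·0 + 4·2·6 = 1236 ≡ 1.
  α_i^2 mod 13 = [1, 1, 10, 12, 4].
  S_2 = Σ v_i α_i^2 r_i = 12·1·11 + 8·1·8 + 4·10·12 + 11·12·0 + 4·4·6 = 772 ≡ 5.
  S = (8, 1, 5) ≠ 0, so r is not a codeword (an error is present).
Step 3: locate the error. For a single error e at position i, S_ℓ = v_i·e·α_i^ℓ, so α_err = S_1/S_0.
  S_0^{−1} = 8^{−1} = 5 (mod 13), so α_err = 1·5 = 5 ≡ 5 = α_4. Error position i = 4.
  Consistency check: S_2/S_1 = 5·1 = 5 ≡ 5 = α_err ✓ (single-error assumption holds).
Step 4: error magnitude e = S_0/v_4 = S_0·∏_{j≠4}(α_4 − α_j) = 8·6 = 48 ≡ 9 (mod 13).
Step 5: correct position 4: c_4 = r_4 − e = 0 − 9 ≡ 4 (mod 13). Hence c = [11, 8, 12, 4, 6].
  Check: interpolating c through the α_i gives m(x) = 3 + 8·x (degree < 2) with m(α_i) = c_i for every i, so c is indeed a codeword.


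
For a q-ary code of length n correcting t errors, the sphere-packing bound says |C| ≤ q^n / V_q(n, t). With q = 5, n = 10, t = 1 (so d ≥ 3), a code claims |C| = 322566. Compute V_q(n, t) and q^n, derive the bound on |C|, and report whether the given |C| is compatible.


V_q(n, t) = 41, q^n = 9765625, Hamming bound = 238185, |C| = 322566 > bound (violated).

Step 1: Compute V_q(n, t) = Σ_{j=0}^1 C(n, j) (q−1)^j.
  j = 0: C(10,0)·(4)^0 = 1·1 = 1.
  j = 1: C(10,1)·(4)^1 = 10·4 = 40.
  V_q(n, t) = 1 + 40 = 41.
Step 2: q^n = 5^10 = 9765625.
Step 3: Hamming bound ⌊q^n / V_q(n,t)⌋ = ⌊9765625/41⌋ = 238185.
Step 4: Compare |C| = 322566 to 238185: violated.
The claimed |C| lies above the Hamming bound, so no 5-ary code of length 10 with d ≥ 3 can have 322566 codewords.


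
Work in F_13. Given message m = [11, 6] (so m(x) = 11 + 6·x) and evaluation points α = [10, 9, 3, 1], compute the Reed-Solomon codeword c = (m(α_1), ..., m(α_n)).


c = [6, 0, 3, 4]

Message polynomial: m(x) = 11 + 6·x (mod 13).
For each evaluation point α_i, compute m(α_i) mod 13:
  α_1 = 10: Horner steps 6 → 6, so m(10) = 6.
  α_2 = 9: Horner steps 6 → 0, so m(9) = 0.
  α_3 = 3: Horner steps 6 → 3, so m(3) = 3.
  α_4 = 1: Horner steps 6 → 4, so m(1) = 4.
Codeword c = [6, 0, 3, 4] ∈ F_13^4.


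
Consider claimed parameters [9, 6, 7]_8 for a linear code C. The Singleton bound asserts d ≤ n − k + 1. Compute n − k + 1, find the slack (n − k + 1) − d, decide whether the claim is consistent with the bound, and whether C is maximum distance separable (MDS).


Singleton RHS = n − k + 1 = 4, slack = -3, bound violated (no such code; not MDS).

Singleton bound: d ≤ n − k + 1.
Here n = 9, k = 6, so n − k + 1 = 4.
Given d = 7, check d ≤ 4: NO.
Slack = (n − k + 1) − d = -3.
The slack is negative: d = 7 exceeds n − k + 1 = 4 by 3, so the Singleton bound is violated and no linear [9, 6, 7]_8 code can exist. In particular it is not MDS (MDS requires d = n − k + 1 exactly).
Description: the claimed parameters are [9, 6, 7]_8; such a code would be impossible (violates the Singleton bound).


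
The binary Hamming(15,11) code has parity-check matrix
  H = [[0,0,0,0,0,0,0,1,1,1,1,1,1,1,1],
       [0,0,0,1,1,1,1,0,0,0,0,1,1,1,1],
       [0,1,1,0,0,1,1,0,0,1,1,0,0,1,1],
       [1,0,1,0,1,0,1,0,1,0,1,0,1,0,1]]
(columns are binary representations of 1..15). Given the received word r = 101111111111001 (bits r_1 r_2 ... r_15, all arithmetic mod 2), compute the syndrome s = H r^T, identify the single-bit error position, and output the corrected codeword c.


s = (0, 0, 0, 1)^T, error position = 1, corrected codeword c = 001111111111001

Compute s = H r^T mod 2 one row at a time:
  s_1 = 1 + 1 + 1 + 1 + 1 + 0 + 0 + 1 = 6 ≡ 0 (mod 2).
  s_2 = 1 + 1 + 1 + 1 + 1 + 0 + 0 + 1 = 6 ≡ 0 (mod 2).
  s_3 = 0 + 1 + 1 + 1 + 1 + 1 + 0 + 1 = 6 ≡ 0 (mod 2).
  s_4 = 1 + 1 + 1 + 1 + 1 + 1 + 0 + 1 = 7 ≡ 1 (mod 2).
s = (0, 0, 0, 1)^T — this equals column 1 of H (binary 0001), so error is at position 1.
Correct: flip bit 1 of r = 101111111111001 to get c = 001111111111001.


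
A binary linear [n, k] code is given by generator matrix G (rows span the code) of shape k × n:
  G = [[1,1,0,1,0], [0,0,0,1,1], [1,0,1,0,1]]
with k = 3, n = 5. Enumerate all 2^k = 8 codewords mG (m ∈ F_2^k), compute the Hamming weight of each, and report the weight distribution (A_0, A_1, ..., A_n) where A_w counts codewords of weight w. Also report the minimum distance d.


Weight distribution: A_0 = 1, A_2 = 2, A_3 = 4, A_4 = 1. Minimum distance d = 2.

Enumerate all 2^3 = 8 messages m ∈ F_2^3.
For each, compute codeword c = mG in F_2^5, then tally its weight.
  m = 000 → c = 00000, weight = 0.
  m = 100 → c = 11010, weight = 3.
  m = 010 → c = 00011, weight = 2.
  m = 110 → c = 11001, weight = 3.
  m = 001 → c = 10101, weight = 3.
  m = 101 → c = 01111, weight = 4.
  m = 011 → c = 10110, weight = 3.
  m = 111 → c = 01100, weight = 2.
Tally weights:
  weight 0: 1 codewords.
  weight 2: 2 codewords.
  weight 3: 4 codewords.
  weight 4: 1 codewords.
Minimum distance d = smallest w > 0 with A_w > 0 = 2.
Sanity: Σ A_w = 8 = 2^3 = 8 ✓.


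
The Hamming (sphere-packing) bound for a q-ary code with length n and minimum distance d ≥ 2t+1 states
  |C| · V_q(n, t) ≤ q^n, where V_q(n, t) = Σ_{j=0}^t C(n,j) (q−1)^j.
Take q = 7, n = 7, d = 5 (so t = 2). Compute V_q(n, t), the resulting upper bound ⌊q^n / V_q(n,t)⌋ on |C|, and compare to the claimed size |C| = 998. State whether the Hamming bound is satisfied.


V_q(n, t) = 799, q^n = 823543, Hamming bound = 1030, |C| = 998 ≤ bound (satisfied).

Step 1: Compute V_q(n, t) = Σ_{j=0}^2 C(n, j) (q−1)^j.
  j = 0: C(7,0)·(6)^0 = 1·1 = 1.
  j = 1: C(7,1)·(6)^1 = 7·6 = 42.
  j = 2: C(7,2)·(6)^2 = 21·36 = 756.
  V_q(n, t) = 1 + 42 + 756 = 799.
Step 2: q^n = 7^7 = 823543.
Step 3: Hamming bound ⌊q^n / V_q(n,t)⌋ = ⌊823543/799⌋ = 1030.
Step 4: Compare |C| = 998 to 1030: satisfied.
The claimed |C| lies below the Hamming bound.


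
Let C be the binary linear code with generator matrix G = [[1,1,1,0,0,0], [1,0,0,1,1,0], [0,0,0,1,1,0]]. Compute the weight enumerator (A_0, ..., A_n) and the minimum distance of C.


Weight distribution: A_0 = 1, A_1 = 1, A_2 = 2, A_3 = 2, A_4 = 1, A_5 = 1. Minimum distance d = 1.

Enumerate all 2^3 = 8 messages m ∈ F_2^3.
For each, compute codeword c = mG in F_2^6, then tally its weight.
  m = 000 → c = 000000, weight = 0.
  m = 100 → c = 111000, weight = 3.
  m = 010 → c = 100110, weight = 3.
  m = 110 → c = 011110, weight = 4.
  m = 001 → c = 000110, weight = 2.
  m = 101 → c = 111110, weight = 5.
  m = 011 → c = 100000, weight = 1.
  m = 111 → c = 011000, weight = 2.
Tally weights:
  weight 0: 1 codewords.
  weight 1: 1 codewords.
  weight 2: 2 codewords.
  weight 3: 2 codewords.
  weight 4: 1 codewords.
  weight 5: 1 codewords.
Minimum distance d = smallest w > 0 with A_w > 0 = 1.
Sanity: Σ A_w = 8 = 2^3 = 8 ✓.


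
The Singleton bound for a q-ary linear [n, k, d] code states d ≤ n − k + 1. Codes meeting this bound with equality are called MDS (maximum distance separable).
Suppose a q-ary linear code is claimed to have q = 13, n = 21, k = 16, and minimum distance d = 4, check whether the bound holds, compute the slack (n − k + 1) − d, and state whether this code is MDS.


Singleton RHS = n − k + 1 = 6, slack = 2, bound satisfied, not MDS.

Singleton bound: d ≤ n − k + 1.
Here n = 21, k = 16, so n − k + 1 = 6.
Given d = 4, check d ≤ 6: YES.
Slack = (n − k + 1) − d = 2.
The code is NOT MDS (slack = 2 > 0).
Description: the claimed parameters are [21, 16, 4]_13; such a code would be non-MDS.


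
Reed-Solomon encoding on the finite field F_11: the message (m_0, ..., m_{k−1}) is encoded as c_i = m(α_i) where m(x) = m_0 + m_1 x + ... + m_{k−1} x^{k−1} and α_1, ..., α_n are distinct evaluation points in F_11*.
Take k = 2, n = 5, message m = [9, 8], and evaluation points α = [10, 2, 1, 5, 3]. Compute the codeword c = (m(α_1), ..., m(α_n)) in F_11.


c = [1, 3, 6, 5, 0]

Message polynomial: m(x) = 9 + 8·x (mod 11).
For each evaluation point α_i, compute m(α_i) mod 11:
  α_1 = 10: Horner steps 8 → 1, so m(10) = 1.
  α_2 = 2: Horner steps 8 → 3, so m(2) = 3.
  α_3 = 1: Horner steps 8 → 6, so m(1) = 6.
  α_4 = 5: Horner steps 8 → 5, so m(5) = 5.
  α_5 = 3: Horner steps 8 → 0, so m(3) = 0.
Codeword c = [1, 3, 6, 5, 0] ∈ F_11^5.


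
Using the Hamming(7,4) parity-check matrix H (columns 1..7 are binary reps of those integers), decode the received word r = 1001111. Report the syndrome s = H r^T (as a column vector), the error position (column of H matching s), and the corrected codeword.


s = (0, 0, 1)^T, error position = 1, corrected codeword c = 0001111

Compute s = H r^T mod 2 one row at a time:
  s_1 = 1 + 1 + 1 + 1 = 4 ≡ 0 (mod 2).
  s_2 = 0 + 0 + 1 + 1 = 2 ≡ 0 (mod 2).
  s_3 = 1 + 0 + 1 + 1 = 3 ≡ 1 (mod 2).
s = (0, 0, 1)^T — this equals column 1 of H (binary 001), so error is at position 1.
Correct: flip bit 1 of r = 1001111 to get c = 0001111.


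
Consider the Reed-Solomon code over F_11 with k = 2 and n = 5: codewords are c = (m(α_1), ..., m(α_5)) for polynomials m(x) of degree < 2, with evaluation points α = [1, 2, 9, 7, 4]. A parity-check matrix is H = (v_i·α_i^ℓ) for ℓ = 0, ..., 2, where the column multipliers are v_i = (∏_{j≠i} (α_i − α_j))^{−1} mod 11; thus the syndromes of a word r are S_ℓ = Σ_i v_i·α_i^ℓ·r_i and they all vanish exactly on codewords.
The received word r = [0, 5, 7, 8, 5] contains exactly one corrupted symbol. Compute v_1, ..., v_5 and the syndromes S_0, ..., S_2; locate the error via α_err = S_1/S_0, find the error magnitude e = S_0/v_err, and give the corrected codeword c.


S = (6, 2, 8), error at position 5, error magnitude e = 1, c = [0, 5, 7, 8, 4].

Step 1: column multipliers v_i = (∏_{j≠i}(α_i − α_j))^{−1} mod 11.
  i = 1 (α = 1): (1−2)(1−9)(1−7)(1−4) = (−1)·(−8)·(−6)·(−3) = 144 ≡ 1, so v_1 = 1^{−1} = 1 (mod 11).
  i = 2 (α = 2): (2−1)(2−9)(2−7)(2−4) = 1·(−7)·(−5)·(−2) = −70 ≡ 7, so v_2 = 7^{−1} = 8 (mod 11).
  i = 3 (α = 9): (9−1)(9−2)(9−7)(9−4) = 8·7·2·5 = 560 ≡ 10, so v_3 = 10^{−1} = 10 (mod 11).
  i = 4 (α = 7): (7−1)(7−2)(7−9)(7−4) = 6·5·(−2)·3 = −180 ≡ 7, so v_4 = 7^{−1} = 8 (mod 11).
  i = 5 (α = 4): (4−1)(4−2)(4−9)(4−7) = 3·2·(−5)·(−3) = 90 ≡ 2, so v_5 = 2^{−1} = 6 (mod 11).
  v = [1, 8, 10, 8, 6].
Step 2: syndromes of r = [0, 5, 7, 8, 5] (all sums mod 11).
  S_0 = Σ v_i r_i = 1·0 + 8·5 + 10·7 + 8·8 + 6·5 = 204 ≡ 6.
  S_1 = Σ v_i α_i r_i = 1·1·0 + 8·2·5 + 10·9·7 + 8·7·8 + 6·4·5 = 1278 ≡ 2.
  α_i^2 mod 11 = [1, 4, 4, 5, 5].
  S_2 = Σ v_i α_i^2 r_i = 1·1·0 + 8·4·5 + 10·4·7 + 8·5·8 + 6·5·5 = 910 ≡ 8.
  S = (6, 2, 8) ≠ 0, so r is not a codeword (an error is present).
Step 3: locate the error. For a single error e at position i, S_ℓ = v_i·e·α_i^ℓ, so α_err = S_1/S_0.
  S_0^{−1} = 6^{−1} = 2 (mod 11), so α_err = 2·2 = 4 ≡ 4 = α_5. Error position i = 5.
  Consistency check: S_2/S_1 = 8·6 = 48 ≡ 4 = α_err ✓ (single-error assumption holds).
Step 4: error magnitude e = S_0/v_5 = S_0·∏_{j≠5}(α_5 − α_j) = 6·2 = 12 ≡ 1 (mod 11).
Step 5: correct position 5: c_5 = r_5 − e = 5 − 1 ≡ 4 (mod 11). Hence c = [0, 5, 7, 8, 4].
  Check: interpolating c through the α_i gives m(x) = 6 + 5·x (degree < 2) with m(α_i) = c_i for every i, so c is indeed a codeword.
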